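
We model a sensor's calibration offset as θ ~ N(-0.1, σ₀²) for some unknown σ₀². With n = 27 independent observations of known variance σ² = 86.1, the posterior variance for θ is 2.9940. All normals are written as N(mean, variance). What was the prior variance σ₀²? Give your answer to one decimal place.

Posterior precision equals prior precision plus data precision: 1/σ_n² = 1/σ₀² + n/σ².
So 1/σ₀² = 1/2.9940 − 27/86.1 = 0.334001 − 0.313589 = 0.020412.
Hence σ₀² = 1/0.020412 ≈ 49.0.

σ₀² = 49.0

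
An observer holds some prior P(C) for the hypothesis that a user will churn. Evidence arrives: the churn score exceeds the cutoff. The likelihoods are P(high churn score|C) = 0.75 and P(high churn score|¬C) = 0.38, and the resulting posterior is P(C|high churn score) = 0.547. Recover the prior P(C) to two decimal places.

P(C) = 0.38

Bayes' rule in odds form gives O(C|E) = O(C)·[P(E|C)/P(E|¬C)], hence O(C) = O(C|E)/LR.
Posterior odds = 0.547/(1−0.547) = 1.2075. LR = 0.75/0.38 = 1.9737.
Prior odds = 1.2075/1.9737 = 0.6118, so P(C) = 0.6118/(1+0.6118) ≈ 0.38.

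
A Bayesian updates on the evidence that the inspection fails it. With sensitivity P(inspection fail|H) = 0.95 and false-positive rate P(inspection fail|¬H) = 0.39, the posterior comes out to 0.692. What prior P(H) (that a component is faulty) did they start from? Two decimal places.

In odds form, posterior odds = prior odds × likelihood ratio, so prior odds = posterior odds ÷ LR.
Posterior odds = 0.692/(1−0.692) = 2.2468. LR = 0.95/0.39 = 2.4359.
Prior odds = 2.2468/2.4359 = 0.9224, so P(H) = 0.9224/(1+0.9224) ≈ 0.48.

P(H) = 0.48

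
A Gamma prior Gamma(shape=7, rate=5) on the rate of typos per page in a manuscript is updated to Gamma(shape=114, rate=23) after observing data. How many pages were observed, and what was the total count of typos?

Gamma–Poisson conjugacy: posterior shape = α + Σxᵢ, posterior rate = β + n.
Matching: Σxᵢ = 114 − 7 = 107 and n = 23 − 5 = 18.

n = 18 pages with total 107 typos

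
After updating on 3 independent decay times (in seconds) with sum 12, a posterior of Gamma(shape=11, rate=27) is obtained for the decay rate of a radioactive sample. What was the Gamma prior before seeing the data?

Gamma(shape=8, rate=15)

Gamma–exponential conjugacy: posterior shape = α + n, posterior rate = β + Σtᵢ.
So α = 11 − 3 = 8 and β = 27 − 12 = 15.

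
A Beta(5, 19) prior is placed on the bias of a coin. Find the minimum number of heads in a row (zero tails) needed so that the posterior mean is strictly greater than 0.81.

k = 77

After k heads and 0 tails the posterior is Beta(5+k, 19), with mean (5+k)/(5+19+k).
Set (5+k)/(24+k) > 0.81 and solve: k > (0.81·24 − 5)/(1 − 0.81) = 76.000.
The smallest integer exceeding 76.000 is 77.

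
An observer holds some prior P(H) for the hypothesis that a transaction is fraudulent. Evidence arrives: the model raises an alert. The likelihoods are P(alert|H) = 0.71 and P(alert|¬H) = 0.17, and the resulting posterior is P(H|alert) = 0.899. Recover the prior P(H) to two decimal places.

P(H) = 0.68

Bayes' rule in odds form gives O(H|E) = O(H)·[P(E|H)/P(E|¬H)], hence O(H) = O(H|E)/LR.
Posterior odds = 0.899/(1−0.899) = 8.9010. LR = 0.71/0.17 = 4.1765.
Prior odds = 8.9010/4.1765 = 2.1312, so P(H) = 2.1312/(1+2.1312) ≈ 0.68.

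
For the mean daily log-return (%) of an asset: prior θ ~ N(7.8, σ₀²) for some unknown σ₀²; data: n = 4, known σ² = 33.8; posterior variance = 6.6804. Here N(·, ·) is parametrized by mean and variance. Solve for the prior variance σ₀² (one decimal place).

σ₀² = 31.9

For the Normal–Normal model with known σ², precisions add: τ_n = τ₀ + n/σ².
So 1/σ₀² = 1/6.6804 − 4/33.8 = 0.149692 − 0.118343 = 0.031349.
Hence σ₀² = 1/0.031349 ≈ 31.9.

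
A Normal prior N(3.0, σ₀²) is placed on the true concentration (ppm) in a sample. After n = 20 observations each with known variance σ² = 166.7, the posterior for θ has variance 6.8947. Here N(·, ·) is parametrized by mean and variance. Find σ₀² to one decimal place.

σ₀² = 39.9

Posterior precision equals prior precision plus data precision: 1/σ_n² = 1/σ₀² + n/σ².
So 1/σ₀² = 1/6.8947 − 20/166.7 = 0.145039 − 0.119976 = 0.025063.
Hence σ₀² = 1/0.025063 ≈ 39.9.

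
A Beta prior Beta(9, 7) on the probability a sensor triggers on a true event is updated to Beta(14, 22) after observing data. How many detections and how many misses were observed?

Under Beta–binomial conjugacy the posterior parameters are (α+s, β+f).
So s = 14 − 9 = 5 and f = 22 − 7 = 15.

5 detections and 15 misses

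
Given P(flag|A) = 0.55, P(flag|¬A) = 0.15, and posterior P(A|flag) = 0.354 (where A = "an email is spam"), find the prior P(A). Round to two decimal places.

P(A) = 0.13

In odds form, posterior odds = prior odds × likelihood ratio, so prior odds = posterior odds ÷ LR.
Posterior odds = 0.354/(1−0.354) = 0.5480. LR = 0.55/0.15 = 3.6667.
Prior odds = 0.5480/3.6667 = 0.1495, so P(A) = 0.1495/(1+0.1495) ≈ 0.13.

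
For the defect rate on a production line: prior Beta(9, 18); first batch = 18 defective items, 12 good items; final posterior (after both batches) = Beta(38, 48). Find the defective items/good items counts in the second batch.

Because Beta–binomial updating is additive in the counts, the combined data contributed (α_post−α_prior, β_post−β_prior) successes and failures.
Total across both batches: 38−9=29 defective items, 48−18=30 good items.
Subtract the first batch: 29−18=11 defective items and 30−12=18 good items.

11 defective items and 18 good items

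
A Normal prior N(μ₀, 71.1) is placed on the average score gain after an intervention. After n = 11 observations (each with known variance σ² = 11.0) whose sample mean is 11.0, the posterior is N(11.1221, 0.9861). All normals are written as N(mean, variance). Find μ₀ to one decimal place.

The posterior mean is a precision-weighted average: μ_n = (τ₀μ₀ + τ_data·x̄)/(τ₀+τ_data), with τ₀=1/σ₀² and τ_data=n/σ².
Here τ₀ = 1/71.1 = 0.014065 and τ_data = 11/11.0 = 1.000000, so τ_n = 1.014065.
Rearranging for μ₀: μ₀ = (μ_n·τ_n − τ_data·x̄)/τ₀ = (11.1221·1.014065 − 1.000000·11.0) / 0.014065 = 0.278532/0.014065 ≈ 19.8.

μ₀ = 19.8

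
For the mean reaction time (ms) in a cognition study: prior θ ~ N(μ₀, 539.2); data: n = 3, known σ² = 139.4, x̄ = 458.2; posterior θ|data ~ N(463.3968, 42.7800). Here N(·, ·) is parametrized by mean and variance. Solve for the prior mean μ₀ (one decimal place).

μ₀ = 523.7

With known observation variance, the Normal–Normal posterior has precision τ_n = τ₀ + n/σ² and mean μ_n = (τ₀μ₀ + (n/σ²)x̄)/τ_n.
Here τ₀ = 1/539.2 = 0.001855 and τ_data = 3/139.4 = 0.021521, so τ_n = 0.023376.
Rearranging for μ₀: μ₀ = (μ_n·τ_n − τ_data·x̄)/τ₀ = (463.3968·0.023376 − 0.021521·458.2) / 0.001855 = 0.971441/0.001855 ≈ 523.7.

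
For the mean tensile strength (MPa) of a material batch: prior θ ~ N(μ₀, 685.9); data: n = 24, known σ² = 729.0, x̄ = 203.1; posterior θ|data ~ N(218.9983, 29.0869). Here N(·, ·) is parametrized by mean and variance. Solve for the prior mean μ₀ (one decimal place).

μ₀ = 578.0

With known observation variance, the Normal–Normal posterior has precision τ_n = τ₀ + n/σ² and mean μ_n = (τ₀μ₀ + (n/σ²)x̄)/τ_n.
Here τ₀ = 1/685.9 = 0.001458 and τ_data = 24/729.0 = 0.032922, so τ_n = 0.034380.
Rearranging for μ₀: μ₀ = (μ_n·τ_n − τ_data·x̄)/τ₀ = (218.9983·0.034380 − 0.032922·203.1) / 0.001458 = 0.842703/0.001458 ≈ 578.0.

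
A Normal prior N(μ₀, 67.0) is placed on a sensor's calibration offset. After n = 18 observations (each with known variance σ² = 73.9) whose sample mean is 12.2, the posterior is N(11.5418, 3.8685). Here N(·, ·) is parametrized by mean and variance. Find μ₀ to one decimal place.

With known observation variance, the Normal–Normal posterior has precision τ_n = τ₀ + n/σ² and mean μ_n = (τ₀μ₀ + (n/σ²)x̄)/τ_n.
Here τ₀ = 1/67.0 = 0.014925 and τ_data = 18/73.9 = 0.243572, so τ_n = 0.258497.
Rearranging for μ₀: μ₀ = (μ_n·τ_n − τ_data·x̄)/τ₀ = (11.5418·0.258497 − 0.243572·12.2) / 0.014925 = 0.011942/0.014925 ≈ 0.8.

μ₀ = 0.8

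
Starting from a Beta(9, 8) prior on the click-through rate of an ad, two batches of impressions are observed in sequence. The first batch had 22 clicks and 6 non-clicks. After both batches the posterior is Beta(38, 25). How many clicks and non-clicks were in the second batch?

Sequential conjugate updates are equivalent to a single update on the pooled data, so total successes = posterior α − prior α and total failures = posterior β − prior β.
Total across both batches: 38−9=29 clicks, 25−8=17 non-clicks.
Subtract the first batch: 29−22=7 clicks and 17−6=11 non-clicks.

7 clicks and 11 non-clicks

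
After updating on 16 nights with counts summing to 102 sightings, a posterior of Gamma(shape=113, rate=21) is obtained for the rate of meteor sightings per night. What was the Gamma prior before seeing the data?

Gamma(shape=11, rate=5)

A Gamma(α, β) prior (rate parametrization) on a Poisson rate with n observations summing to S gives posterior Gamma(α+S, β+n).
So α = 113 − 102 = 11 and β = 21 − 16 = 5.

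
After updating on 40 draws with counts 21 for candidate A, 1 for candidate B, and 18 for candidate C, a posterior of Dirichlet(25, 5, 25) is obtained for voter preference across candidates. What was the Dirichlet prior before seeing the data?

For a Dirichlet(α) prior with multinomial counts c, the posterior is Dirichlet(α + c) componentwise.
Subtract each count from the matching posterior parameter: 25−21=4, 5−1=4, 25−18=7.

Dirichlet(4, 4, 7)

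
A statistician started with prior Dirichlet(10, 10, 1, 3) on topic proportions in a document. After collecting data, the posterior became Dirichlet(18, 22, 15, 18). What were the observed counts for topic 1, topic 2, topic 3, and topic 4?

counts (8, 12, 14, 15)

For a Dirichlet(α) prior with multinomial counts c, the posterior is Dirichlet(α + c) componentwise.
Counts are posterior − prior componentwise: 18−10=8, 22−10=12, 15−1=14, 18−3=15.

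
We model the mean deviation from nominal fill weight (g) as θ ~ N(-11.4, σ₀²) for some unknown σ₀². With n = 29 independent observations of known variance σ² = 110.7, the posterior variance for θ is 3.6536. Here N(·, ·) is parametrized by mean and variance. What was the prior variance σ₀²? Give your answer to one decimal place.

σ₀² = 85.2

For the Normal–Normal model with known σ², precisions add: τ_n = τ₀ + n/σ².
So 1/σ₀² = 1/3.6536 − 29/110.7 = 0.273703 − 0.261969 = 0.011734.
Hence σ₀² = 1/0.011734 ≈ 85.2.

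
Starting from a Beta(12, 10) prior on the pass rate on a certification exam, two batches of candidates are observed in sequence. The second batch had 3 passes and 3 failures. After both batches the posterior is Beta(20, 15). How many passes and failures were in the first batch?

5 passes and 2 failures

Sequential conjugate updates are equivalent to a single update on the pooled data, so total successes = posterior α − prior α and total failures = posterior β − prior β.
Total across both batches: 20−12=8 passes, 15−10=5 failures.
Subtract the second batch: 8−3=5 passes and 5−3=2 failures.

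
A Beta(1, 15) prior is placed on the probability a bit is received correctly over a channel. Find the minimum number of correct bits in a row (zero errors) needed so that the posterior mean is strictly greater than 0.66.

After k correct bits and 0 errors the posterior is Beta(1+k, 15), with mean (1+k)/(1+15+k).
Set (1+k)/(16+k) > 0.66 and solve: k > (0.66·16 − 1)/(1 − 0.66) = 28.118.
The smallest integer exceeding 28.118 is 29, and checking k=29: (30)/(45) = 0.6667 > 0.66.

k = 29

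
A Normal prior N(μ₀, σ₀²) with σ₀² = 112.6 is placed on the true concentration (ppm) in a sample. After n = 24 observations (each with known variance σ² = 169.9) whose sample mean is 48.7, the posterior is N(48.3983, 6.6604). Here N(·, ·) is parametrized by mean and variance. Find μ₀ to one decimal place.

μ₀ = 43.6

With known observation variance, the Normal–Normal posterior has precision τ_n = τ₀ + n/σ² and mean μ_n = (τ₀μ₀ + (n/σ²)x̄)/τ_n.
Here τ₀ = 1/112.6 = 0.008881 and τ_data = 24/169.9 = 0.141260, so τ_n = 0.150141.
Rearranging for μ₀: μ₀ = (μ_n·τ_n − τ_data·x̄)/τ₀ = (48.3983·0.150141 − 0.141260·48.7) / 0.008881 = 0.387207/0.008881 ≈ 43.6.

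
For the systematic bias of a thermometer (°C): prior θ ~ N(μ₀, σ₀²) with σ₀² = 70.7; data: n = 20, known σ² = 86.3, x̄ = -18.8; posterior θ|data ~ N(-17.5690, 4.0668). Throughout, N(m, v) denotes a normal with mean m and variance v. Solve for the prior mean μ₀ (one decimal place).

With known observation variance, the Normal–Normal posterior has precision τ_n = τ₀ + n/σ² and mean μ_n = (τ₀μ₀ + (n/σ²)x̄)/τ_n.
Here τ₀ = 1/70.7 = 0.014144 and τ_data = 20/86.3 = 0.231750, so τ_n = 0.245894.
Rearranging for μ₀: μ₀ = (μ_n·τ_n − τ_data·x̄)/τ₀ = (-17.5690·0.245894 − 0.231750·-18.8) / 0.014144 = 0.036788/0.014144 ≈ 2.6.

μ₀ = 2.6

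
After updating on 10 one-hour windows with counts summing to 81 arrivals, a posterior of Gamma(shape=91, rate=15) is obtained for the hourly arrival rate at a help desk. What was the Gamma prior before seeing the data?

Gamma(shape=10, rate=5)

Gamma–Poisson conjugacy: posterior shape = α + Σxᵢ, posterior rate = β + n.
So α = 91 − 81 = 10 and β = 15 − 10 = 5.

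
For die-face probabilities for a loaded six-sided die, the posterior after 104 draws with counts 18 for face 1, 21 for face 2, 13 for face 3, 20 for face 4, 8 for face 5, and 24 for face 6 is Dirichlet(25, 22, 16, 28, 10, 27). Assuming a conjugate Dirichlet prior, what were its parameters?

For a Dirichlet(α) prior with multinomial counts c, the posterior is Dirichlet(α + c) componentwise.
Subtract each count from the matching posterior parameter: 25−18=7, 22−21=1, 16−13=3, 28−20=8, 10−8=2, 27−24=3.

Dirichlet(7, 1, 3, 8, 2, 3)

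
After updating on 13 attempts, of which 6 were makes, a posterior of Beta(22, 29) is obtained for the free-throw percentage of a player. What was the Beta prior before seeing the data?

Under Beta–binomial conjugacy the posterior parameters are (α+s, β+f).
Subtract the data counts: 22−6=16, 29−7=22.

Beta(16, 22)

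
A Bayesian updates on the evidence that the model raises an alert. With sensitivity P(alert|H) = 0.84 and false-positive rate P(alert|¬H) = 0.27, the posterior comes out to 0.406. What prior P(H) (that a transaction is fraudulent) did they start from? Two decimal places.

Bayes' rule in odds form gives O(H|E) = O(H)·[P(E|H)/P(E|¬H)], hence O(H) = O(H|E)/LR.
Posterior odds = 0.406/(1−0.406) = 0.6835. LR = 0.84/0.27 = 3.1111.
Prior odds = 0.6835/3.1111 = 0.2197, so P(H) = 0.2197/(1+0.2197) ≈ 0.18.

P(H) = 0.18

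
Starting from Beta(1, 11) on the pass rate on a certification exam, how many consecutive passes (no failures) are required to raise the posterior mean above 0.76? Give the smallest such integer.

k = 34

After k passes and 0 failures the posterior is Beta(1+k, 11), with mean (1+k)/(1+11+k).
Set (1+k)/(12+k) > 0.76 and solve: k > (0.76·12 − 1)/(1 − 0.76) = 33.833.
The smallest integer exceeding 33.833 is 34, and checking k=34: (35)/(46) = 0.7609 > 0.76.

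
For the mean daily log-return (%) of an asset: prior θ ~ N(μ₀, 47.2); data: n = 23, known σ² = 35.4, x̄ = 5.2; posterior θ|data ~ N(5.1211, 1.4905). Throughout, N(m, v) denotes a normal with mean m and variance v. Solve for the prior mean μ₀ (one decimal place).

μ₀ = 2.7

With known observation variance, the Normal–Normal posterior has precision τ_n = τ₀ + n/σ² and mean μ_n = (τ₀μ₀ + (n/σ²)x̄)/τ_n.
Here τ₀ = 1/47.2 = 0.021186 and τ_data = 23/35.4 = 0.649718, so τ_n = 0.670904.
Rearranging for μ₀: μ₀ = (μ_n·τ_n − τ_data·x̄)/τ₀ = (5.1211·0.670904 − 0.649718·5.2) / 0.021186 = 0.057233/0.021186 ≈ 2.7.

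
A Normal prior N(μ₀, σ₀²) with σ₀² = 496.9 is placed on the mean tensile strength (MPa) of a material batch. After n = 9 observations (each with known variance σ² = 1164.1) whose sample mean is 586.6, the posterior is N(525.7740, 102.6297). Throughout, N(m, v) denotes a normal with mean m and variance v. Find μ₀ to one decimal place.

μ₀ = 292.1

The posterior mean is a precision-weighted average: μ_n = (τ₀μ₀ + τ_data·x̄)/(τ₀+τ_data), with τ₀=1/σ₀² and τ_data=n/σ².
Here τ₀ = 1/496.9 = 0.002012 and τ_data = 9/1164.1 = 0.007731, so τ_n = 0.009743.
Rearranging for μ₀: μ₀ = (μ_n·τ_n − τ_data·x̄)/τ₀ = (525.7740·0.009743 − 0.007731·586.6) / 0.002012 = 0.587611/0.002012 ≈ 292.1.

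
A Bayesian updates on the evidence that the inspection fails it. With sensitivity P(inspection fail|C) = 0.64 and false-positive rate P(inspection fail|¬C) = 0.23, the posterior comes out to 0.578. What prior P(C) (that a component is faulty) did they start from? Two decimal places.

P(C) = 0.33

Bayes' rule in odds form gives O(C|E) = O(C)·[P(E|C)/P(E|¬C)], hence O(C) = O(C|E)/LR.
Posterior odds = 0.578/(1−0.578) = 1.3697. LR = 0.64/0.23 = 2.7826.
Prior odds = 1.3697/2.7826 = 0.4922, so P(C) = 0.4922/(1+0.4922) ≈ 0.33.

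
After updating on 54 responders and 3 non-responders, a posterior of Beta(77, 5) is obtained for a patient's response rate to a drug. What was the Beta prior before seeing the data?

Beta(23, 2)

Under Beta–binomial conjugacy the posterior parameters are (a+s, b+f).
So a = 77 − 54 = 23 and b = 5 − 3 = 2.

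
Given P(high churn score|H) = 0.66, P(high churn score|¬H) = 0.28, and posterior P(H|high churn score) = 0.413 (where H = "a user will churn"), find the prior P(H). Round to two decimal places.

In odds form, posterior odds = prior odds × likelihood ratio, so prior odds = posterior odds ÷ LR.
Posterior odds = 0.413/(1−0.413) = 0.7036. LR = 0.66/0.28 = 2.3571.
Prior odds = 0.7036/2.3571 = 0.2985, so P(H) = 0.2985/(1+0.2985) ≈ 0.23.

P(H) = 0.23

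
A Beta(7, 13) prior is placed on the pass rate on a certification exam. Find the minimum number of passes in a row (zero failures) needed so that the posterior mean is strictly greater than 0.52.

k = 8

After k passes and 0 failures the posterior is Beta(7+k, 13), with mean (7+k)/(7+13+k).
Set (7+k)/(20+k) > 0.52 and solve: k > (0.52·20 − 7)/(1 − 0.52) = 7.083.
The smallest integer exceeding 7.083 is 8, and checking k=8: (15)/(28) = 0.5357 > 0.52.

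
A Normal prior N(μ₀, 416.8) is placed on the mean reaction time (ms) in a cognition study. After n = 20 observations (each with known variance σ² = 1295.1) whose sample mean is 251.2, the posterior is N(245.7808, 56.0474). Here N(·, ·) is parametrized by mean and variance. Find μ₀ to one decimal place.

μ₀ = 210.9

The posterior mean is a precision-weighted average: μ_n = (τ₀μ₀ + τ_data·x̄)/(τ₀+τ_data), with τ₀=1/σ₀² and τ_data=n/σ².
Here τ₀ = 1/416.8 = 0.002399 and τ_data = 20/1295.1 = 0.015443, so τ_n = 0.017842.
Rearranging for μ₀: μ₀ = (μ_n·τ_n − τ_data·x̄)/τ₀ = (245.7808·0.017842 − 0.015443·251.2) / 0.002399 = 0.505939/0.002399 ≈ 210.9.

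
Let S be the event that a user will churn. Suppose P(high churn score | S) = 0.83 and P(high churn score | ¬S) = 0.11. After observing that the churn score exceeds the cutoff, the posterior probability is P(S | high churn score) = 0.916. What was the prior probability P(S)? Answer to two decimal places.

P(S) = 0.59

Bayes' rule in odds form gives O(S|E) = O(S)·[P(E|S)/P(E|¬S)], hence O(S) = O(S|E)/LR.
Posterior odds = 0.916/(1−0.916) = 10.9048. LR = 0.83/0.11 = 7.5455.
Prior odds = 10.9048/7.5455 = 1.4452, so P(S) = 1.4452/(1+1.4452) ≈ 0.59.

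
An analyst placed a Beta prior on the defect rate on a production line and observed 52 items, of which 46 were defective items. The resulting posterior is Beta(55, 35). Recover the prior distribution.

Under Beta–binomial conjugacy the posterior parameters are (a+s, b+f).
So a = 55 − 46 = 9 and b = 35 − 6 = 29.

Beta(9, 29)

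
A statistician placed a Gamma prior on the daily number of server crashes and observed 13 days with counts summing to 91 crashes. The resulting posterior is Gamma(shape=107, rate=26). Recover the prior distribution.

Gamma(shape=16, rate=13)

Gamma–Poisson conjugacy: posterior shape = α + Σxᵢ, posterior rate = β + n.
So α = 107 − 91 = 16 and β = 26 − 13 = 13.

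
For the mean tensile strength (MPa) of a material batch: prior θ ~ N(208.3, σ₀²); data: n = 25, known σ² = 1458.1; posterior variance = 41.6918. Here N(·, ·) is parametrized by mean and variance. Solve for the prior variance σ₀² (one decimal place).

Posterior precision equals prior precision plus data precision: 1/σ_n² = 1/σ₀² + n/σ².
So 1/σ₀² = 1/41.6918 − 25/1458.1 = 0.023986 − 0.017146 = 0.006840.
Hence σ₀² = 1/0.006840 ≈ 146.2.

σ₀² = 146.2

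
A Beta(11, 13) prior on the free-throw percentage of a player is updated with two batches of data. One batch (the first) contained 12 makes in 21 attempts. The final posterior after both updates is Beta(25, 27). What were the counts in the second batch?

Sequential conjugate updates are equivalent to a single update on the pooled data, so total successes = posterior α − prior α and total failures = posterior β − prior β.
Total across both batches: 25−11=14 makes, 27−13=14 misses.
Subtract the first batch: 14−12=2 makes and 14−9=5 misses.

2 makes and 5 misses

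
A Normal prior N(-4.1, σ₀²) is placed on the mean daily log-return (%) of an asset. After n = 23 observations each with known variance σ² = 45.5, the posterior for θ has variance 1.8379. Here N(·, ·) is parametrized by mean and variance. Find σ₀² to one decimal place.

For the Normal–Normal model with known σ², precisions add: τ_n = τ₀ + n/σ².
So 1/σ₀² = 1/1.8379 − 23/45.5 = 0.544099 − 0.505495 = 0.038604.
Hence σ₀² = 1/0.038604 ≈ 25.9.

σ₀² = 25.9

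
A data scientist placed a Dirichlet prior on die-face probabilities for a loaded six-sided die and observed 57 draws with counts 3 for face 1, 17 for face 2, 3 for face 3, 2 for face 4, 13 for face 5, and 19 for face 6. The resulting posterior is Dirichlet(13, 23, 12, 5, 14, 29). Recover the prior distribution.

Dirichlet(10, 6, 9, 3, 1, 10)

For a Dirichlet(α) prior with multinomial counts c, the posterior is Dirichlet(α + c) componentwise.
Subtract each count from the matching posterior parameter: 13−3=10, 23−17=6, 12−3=9, 5−2=3, 14−13=1, 29−19=10.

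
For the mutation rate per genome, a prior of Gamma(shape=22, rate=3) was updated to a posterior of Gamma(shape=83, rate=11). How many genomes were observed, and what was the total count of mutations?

Gamma–Poisson conjugacy: posterior shape = α + Σxᵢ, posterior rate = β + n.
Matching: Σxᵢ = 83 − 22 = 61 and n = 11 − 3 = 8.

n = 8 genomes with total 61 mutations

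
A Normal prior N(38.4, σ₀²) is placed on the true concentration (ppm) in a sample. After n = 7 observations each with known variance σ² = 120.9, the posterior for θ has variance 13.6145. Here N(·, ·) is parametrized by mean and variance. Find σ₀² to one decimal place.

σ₀² = 64.3

For the Normal–Normal model with known σ², precisions add: τ_n = τ₀ + n/σ².
So 1/σ₀² = 1/13.6145 − 7/120.9 = 0.073451 − 0.057899 = 0.015552.
Hence σ₀² = 1/0.015552 ≈ 64.3.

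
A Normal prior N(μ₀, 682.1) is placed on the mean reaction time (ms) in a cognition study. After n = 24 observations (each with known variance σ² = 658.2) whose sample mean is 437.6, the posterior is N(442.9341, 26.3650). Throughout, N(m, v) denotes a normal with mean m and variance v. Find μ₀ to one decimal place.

μ₀ = 575.6

The posterior mean is a precision-weighted average: μ_n = (τ₀μ₀ + τ_data·x̄)/(τ₀+τ_data), with τ₀=1/σ₀² and τ_data=n/σ².
Here τ₀ = 1/682.1 = 0.001466 and τ_data = 24/658.2 = 0.036463, so τ_n = 0.037929.
Rearranging for μ₀: μ₀ = (μ_n·τ_n − τ_data·x̄)/τ₀ = (442.9341·0.037929 − 0.036463·437.6) / 0.001466 = 0.843839/0.001466 ≈ 575.6.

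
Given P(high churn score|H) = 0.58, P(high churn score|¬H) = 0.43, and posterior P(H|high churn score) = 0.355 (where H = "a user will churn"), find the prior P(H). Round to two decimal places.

Bayes' rule in odds form gives O(H|E) = O(H)·[P(E|H)/P(E|¬H)], hence O(H) = O(H|E)/LR.
Posterior odds = 0.355/(1−0.355) = 0.5504. LR = 0.58/0.43 = 1.3488.
Prior odds = 0.5504/1.3488 = 0.4081, so P(H) = 0.4081/(1+0.4081) ≈ 0.29.

P(H) = 0.29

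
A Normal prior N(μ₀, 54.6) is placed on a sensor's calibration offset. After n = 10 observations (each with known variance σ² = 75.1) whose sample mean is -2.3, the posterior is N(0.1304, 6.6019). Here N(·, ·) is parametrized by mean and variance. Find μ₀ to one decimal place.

μ₀ = 17.8

With known observation variance, the Normal–Normal posterior has precision τ_n = τ₀ + n/σ² and mean μ_n = (τ₀μ₀ + (n/σ²)x̄)/τ_n.
Here τ₀ = 1/54.6 = 0.018315 and τ_data = 10/75.1 = 0.133156, so τ_n = 0.151471.
Rearranging for μ₀: μ₀ = (μ_n·τ_n − τ_data·x̄)/τ₀ = (0.1304·0.151471 − 0.133156·-2.3) / 0.018315 = 0.326011/0.018315 ≈ 17.8.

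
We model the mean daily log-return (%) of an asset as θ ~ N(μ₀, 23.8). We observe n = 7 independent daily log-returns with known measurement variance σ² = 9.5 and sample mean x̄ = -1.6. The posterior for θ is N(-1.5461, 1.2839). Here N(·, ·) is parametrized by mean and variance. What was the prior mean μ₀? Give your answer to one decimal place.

μ₀ = -0.6

The posterior mean is a precision-weighted average: μ_n = (τ₀μ₀ + τ_data·x̄)/(τ₀+τ_data), with τ₀=1/σ₀² and τ_data=n/σ².
Here τ₀ = 1/23.8 = 0.042017 and τ_data = 7/9.5 = 0.736842, so τ_n = 0.778859.
Rearranging for μ₀: μ₀ = (μ_n·τ_n − τ_data·x̄)/τ₀ = (-1.5461·0.778859 − 0.736842·-1.6) / 0.042017 = -0.025247/0.042017 ≈ -0.6.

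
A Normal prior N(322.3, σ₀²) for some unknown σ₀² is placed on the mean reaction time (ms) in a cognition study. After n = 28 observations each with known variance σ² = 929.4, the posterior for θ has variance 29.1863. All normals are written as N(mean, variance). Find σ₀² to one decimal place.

For the Normal–Normal model with known σ², precisions add: τ_n = τ₀ + n/σ².
So 1/σ₀² = 1/29.1863 − 28/929.4 = 0.034263 − 0.030127 = 0.004136.
Hence σ₀² = 1/0.004136 ≈ 241.8.

σ₀² = 241.8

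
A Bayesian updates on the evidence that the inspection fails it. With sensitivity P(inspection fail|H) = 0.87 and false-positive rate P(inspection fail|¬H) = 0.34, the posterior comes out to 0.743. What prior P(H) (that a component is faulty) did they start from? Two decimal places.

P(H) = 0.53

Bayes' rule in odds form gives O(H|E) = O(H)·[P(E|H)/P(E|¬H)], hence O(H) = O(H|E)/LR.
Posterior odds = 0.743/(1−0.743) = 2.8911. LR = 0.87/0.34 = 2.5588.
Prior odds = 2.8911/2.5588 = 1.1299, so P(H) = 1.1299/(1+1.1299) ≈ 0.53.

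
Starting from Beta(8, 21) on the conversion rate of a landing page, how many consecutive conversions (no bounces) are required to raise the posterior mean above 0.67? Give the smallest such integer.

k = 35

After k conversions and 0 bounces the posterior is Beta(8+k, 21), with mean (8+k)/(8+21+k).
Set (8+k)/(29+k) > 0.67 and solve: k > (0.67·29 − 8)/(1 − 0.67) = 34.636.
The smallest integer exceeding 34.636 is 35.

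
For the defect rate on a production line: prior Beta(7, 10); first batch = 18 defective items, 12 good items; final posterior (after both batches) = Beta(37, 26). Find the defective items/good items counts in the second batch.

12 defective items and 4 good items

Because Beta–binomial updating is additive in the counts, the combined data contributed (α_post−α_prior, β_post−β_prior) successes and failures.
Total across both batches: 37−7=30 defective items, 26−10=16 good items.
Subtract the first batch: 30−18=12 defective items and 16−12=4 good items.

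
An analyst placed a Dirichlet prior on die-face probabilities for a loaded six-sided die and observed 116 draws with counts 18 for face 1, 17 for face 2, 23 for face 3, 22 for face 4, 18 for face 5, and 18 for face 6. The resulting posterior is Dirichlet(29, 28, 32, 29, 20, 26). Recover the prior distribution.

For a Dirichlet(α) prior with multinomial counts c, the posterior is Dirichlet(α + c) componentwise.
Subtract each count from the matching posterior parameter: 29−18=11, 28−17=11, 32−23=9, 29−22=7, 20−18=2, 26−18=8.

Dirichlet(11, 11, 9, 7, 2, 8)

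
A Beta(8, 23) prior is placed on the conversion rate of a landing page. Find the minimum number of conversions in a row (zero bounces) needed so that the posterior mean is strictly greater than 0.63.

k = 32

After k conversions and 0 bounces the posterior is Beta(8+k, 23), with mean (8+k)/(8+23+k).
Set (8+k)/(31+k) > 0.63 and solve: k > (0.63·31 − 8)/(1 − 0.63) = 31.162.
The smallest integer exceeding 31.162 is 32.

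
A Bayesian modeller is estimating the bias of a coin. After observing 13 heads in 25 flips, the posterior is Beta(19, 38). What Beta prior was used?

A Beta(a, b) prior with s successes and f failures in binomial data gives a Beta(a+s, b+f) posterior.
Subtract the data counts: 19−13=6, 38−12=26.

Beta(6, 26)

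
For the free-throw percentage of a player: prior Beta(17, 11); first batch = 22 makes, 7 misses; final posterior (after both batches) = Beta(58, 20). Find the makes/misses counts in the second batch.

Sequential conjugate updates are equivalent to a single update on the pooled data, so total successes = posterior α − prior α and total failures = posterior β − prior β.
Total across both batches: 58−17=41 makes, 20−11=9 misses.
Subtract the first batch: 41−22=19 makes and 9−7=2 misses.

19 makes and 2 misses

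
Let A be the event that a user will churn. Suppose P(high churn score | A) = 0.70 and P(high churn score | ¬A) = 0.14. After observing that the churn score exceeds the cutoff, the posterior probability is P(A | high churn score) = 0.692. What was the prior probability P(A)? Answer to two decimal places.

P(A) = 0.31

In odds form, posterior odds = prior odds × likelihood ratio, so prior odds = posterior odds ÷ LR.
Posterior odds = 0.692/(1−0.692) = 2.2468. LR = 0.70/0.14 = 5.0000.
Prior odds = 2.2468/5.0000 = 0.4494, so P(A) = 0.4494/(1+0.4494) ≈ 0.31.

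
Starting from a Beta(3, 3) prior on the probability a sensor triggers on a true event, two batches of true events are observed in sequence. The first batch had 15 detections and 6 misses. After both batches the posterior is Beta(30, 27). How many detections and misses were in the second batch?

12 detections and 18 misses

Sequential conjugate updates are equivalent to a single update on the pooled data, so total successes = posterior α − prior α and total failures = posterior β − prior β.
Total across both batches: 30−3=27 detections, 27−3=24 misses.
Subtract the first batch: 27−15=12 detections and 24−6=18 misses.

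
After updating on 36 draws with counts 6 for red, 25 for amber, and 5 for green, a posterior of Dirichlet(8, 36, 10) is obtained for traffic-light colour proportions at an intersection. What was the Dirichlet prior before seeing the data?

For a Dirichlet(α) prior with multinomial counts c, the posterior is Dirichlet(α + c) componentwise.
Subtract each count from the matching posterior parameter: 8−6=2, 36−25=11, 10−5=5.

Dirichlet(2, 11, 5)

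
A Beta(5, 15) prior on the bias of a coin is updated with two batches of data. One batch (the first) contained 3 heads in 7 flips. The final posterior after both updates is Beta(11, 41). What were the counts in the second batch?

3 heads and 22 tails

Because Beta–binomial updating is additive in the counts, the combined data contributed (α_post−α_prior, β_post−β_prior) successes and failures.
Total across both batches: 11−5=6 heads, 41−15=26 tails.
Subtract the first batch: 6−3=3 heads and 26−4=22 tails.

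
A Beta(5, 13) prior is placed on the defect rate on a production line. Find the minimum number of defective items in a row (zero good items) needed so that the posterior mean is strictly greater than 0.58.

After k defective items and 0 good items the posterior is Beta(5+k, 13), with mean (5+k)/(5+13+k).
Set (5+k)/(18+k) > 0.58 and solve: k > (0.58·18 − 5)/(1 − 0.58) = 12.952.
The smallest integer exceeding 12.952 is 13.

k = 13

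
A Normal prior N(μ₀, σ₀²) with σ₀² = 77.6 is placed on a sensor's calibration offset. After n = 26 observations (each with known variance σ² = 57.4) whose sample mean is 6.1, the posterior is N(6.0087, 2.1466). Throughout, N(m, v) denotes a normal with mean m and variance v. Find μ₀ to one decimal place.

With known observation variance, the Normal–Normal posterior has precision τ_n = τ₀ + n/σ² and mean μ_n = (τ₀μ₀ + (n/σ²)x̄)/τ_n.
Here τ₀ = 1/77.6 = 0.012887 and τ_data = 26/57.4 = 0.452962, so τ_n = 0.465849.
Rearranging for μ₀: μ₀ = (μ_n·τ_n − τ_data·x̄)/τ₀ = (6.0087·0.465849 − 0.452962·6.1) / 0.012887 = 0.036079/0.012887 ≈ 2.8.

μ₀ = 2.8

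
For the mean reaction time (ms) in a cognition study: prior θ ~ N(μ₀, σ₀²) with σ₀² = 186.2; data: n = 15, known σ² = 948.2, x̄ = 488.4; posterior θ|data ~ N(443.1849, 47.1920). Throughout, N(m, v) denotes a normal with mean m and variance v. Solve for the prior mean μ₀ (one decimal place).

μ₀ = 310.0

The posterior mean is a precision-weighted average: μ_n = (τ₀μ₀ + τ_data·x̄)/(τ₀+τ_data), with τ₀=1/σ₀² and τ_data=n/σ².
Here τ₀ = 1/186.2 = 0.005371 and τ_data = 15/948.2 = 0.015819, so τ_n = 0.021190.
Rearranging for μ₀: μ₀ = (μ_n·τ_n − τ_data·x̄)/τ₀ = (443.1849·0.021190 − 0.015819·488.4) / 0.005371 = 1.665088/0.005371 ≈ 310.0.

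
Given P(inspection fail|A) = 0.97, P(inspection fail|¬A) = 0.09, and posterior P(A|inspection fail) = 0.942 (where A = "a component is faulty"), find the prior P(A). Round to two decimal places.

P(A) = 0.60

In odds form, posterior odds = prior odds × likelihood ratio, so prior odds = posterior odds ÷ LR.
Posterior odds = 0.942/(1−0.942) = 16.2414. LR = 0.97/0.09 = 10.7778.
Prior odds = 16.2414/10.7778 = 1.5069, so P(A) = 1.5069/(1+1.5069) ≈ 0.60.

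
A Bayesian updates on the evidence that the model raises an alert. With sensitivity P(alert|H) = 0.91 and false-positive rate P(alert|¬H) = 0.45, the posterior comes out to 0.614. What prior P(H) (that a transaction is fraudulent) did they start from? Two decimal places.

P(H) = 0.44

Bayes' rule in odds form gives O(H|E) = O(H)·[P(E|H)/P(E|¬H)], hence O(H) = O(H|E)/LR.
Posterior odds = 0.614/(1−0.614) = 1.5907. LR = 0.91/0.45 = 2.0222.
Prior odds = 1.5907/2.0222 = 0.7866, so P(H) = 0.7866/(1+0.7866) ≈ 0.44.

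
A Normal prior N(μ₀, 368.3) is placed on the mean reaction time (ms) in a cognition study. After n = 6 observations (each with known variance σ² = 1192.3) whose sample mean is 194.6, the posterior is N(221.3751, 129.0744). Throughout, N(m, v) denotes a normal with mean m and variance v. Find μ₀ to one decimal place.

With known observation variance, the Normal–Normal posterior has precision τ_n = τ₀ + n/σ² and mean μ_n = (τ₀μ₀ + (n/σ²)x̄)/τ_n.
Here τ₀ = 1/368.3 = 0.002715 and τ_data = 6/1192.3 = 0.005032, so τ_n = 0.007747.
Rearranging for μ₀: μ₀ = (μ_n·τ_n − τ_data·x̄)/τ₀ = (221.3751·0.007747 − 0.005032·194.6) / 0.002715 = 0.735766/0.002715 ≈ 271.0.

μ₀ = 271.0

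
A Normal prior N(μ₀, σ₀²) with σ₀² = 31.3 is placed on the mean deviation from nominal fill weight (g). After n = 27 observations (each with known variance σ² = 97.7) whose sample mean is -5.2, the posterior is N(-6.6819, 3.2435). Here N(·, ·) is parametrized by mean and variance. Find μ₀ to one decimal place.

μ₀ = -19.5

With known observation variance, the Normal–Normal posterior has precision τ_n = τ₀ + n/σ² and mean μ_n = (τ₀μ₀ + (n/σ²)x̄)/τ_n.
Here τ₀ = 1/31.3 = 0.031949 and τ_data = 27/97.7 = 0.276356, so τ_n = 0.308305.
Rearranging for μ₀: μ₀ = (μ_n·τ_n − τ_data·x̄)/τ₀ = (-6.6819·0.308305 − 0.276356·-5.2) / 0.031949 = -0.623012/0.031949 ≈ -19.5.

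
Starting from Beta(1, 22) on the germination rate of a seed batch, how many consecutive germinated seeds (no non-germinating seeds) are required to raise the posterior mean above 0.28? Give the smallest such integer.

After k germinated seeds and 0 non-germinating seeds the posterior is Beta(1+k, 22), with mean (1+k)/(1+22+k).
Set (1+k)/(23+k) > 0.28 and solve: k > (0.28·23 − 1)/(1 − 0.28) = 7.556.
The smallest integer exceeding 7.556 is 8, and checking k=8: (9)/(31) = 0.2903 > 0.28.

k = 8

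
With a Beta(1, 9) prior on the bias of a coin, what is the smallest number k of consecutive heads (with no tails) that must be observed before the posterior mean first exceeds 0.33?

After k heads and 0 tails the posterior is Beta(1+k, 9), with mean (1+k)/(1+9+k).
Set (1+k)/(10+k) > 0.33 and solve: k > (0.33·10 − 1)/(1 − 0.33) = 3.433.
The smallest integer exceeding 3.433 is 4, and checking k=4: (5)/(14) = 0.3571 > 0.33.

k = 4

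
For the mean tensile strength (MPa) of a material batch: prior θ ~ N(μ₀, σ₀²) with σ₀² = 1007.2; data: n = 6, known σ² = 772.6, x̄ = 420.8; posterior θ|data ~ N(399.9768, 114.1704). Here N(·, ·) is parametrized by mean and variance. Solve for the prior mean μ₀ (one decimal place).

The posterior mean is a precision-weighted average: μ_n = (τ₀μ₀ + τ_data·x̄)/(τ₀+τ_data), with τ₀=1/σ₀² and τ_data=n/σ².
Here τ₀ = 1/1007.2 = 0.000993 and τ_data = 6/772.6 = 0.007766, so τ_n = 0.008759.
Rearranging for μ₀: μ₀ = (μ_n·τ_n − τ_data·x̄)/τ₀ = (399.9768·0.008759 − 0.007766·420.8) / 0.000993 = 0.235464/0.000993 ≈ 237.1.

μ₀ = 237.1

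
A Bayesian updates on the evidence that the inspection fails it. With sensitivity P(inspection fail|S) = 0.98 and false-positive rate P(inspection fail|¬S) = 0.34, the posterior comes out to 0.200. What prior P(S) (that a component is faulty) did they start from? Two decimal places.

P(S) = 0.08

Bayes' rule in odds form gives O(S|E) = O(S)·[P(E|S)/P(E|¬S)], hence O(S) = O(S|E)/LR.
Posterior odds = 0.200/(1−0.200) = 0.2500. LR = 0.98/0.34 = 2.8824.
Prior odds = 0.2500/2.8824 = 0.0867, so P(S) = 0.0867/(1+0.0867) ≈ 0.08.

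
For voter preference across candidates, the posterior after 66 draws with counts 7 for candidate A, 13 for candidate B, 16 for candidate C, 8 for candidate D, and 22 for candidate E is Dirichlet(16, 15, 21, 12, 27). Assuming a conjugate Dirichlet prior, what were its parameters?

Dirichlet(9, 2, 5, 4, 5)

For a Dirichlet(α) prior with multinomial counts c, the posterior is Dirichlet(α + c) componentwise.
Subtract each count from the matching posterior parameter: 16−7=9, 15−13=2, 21−16=5, 12−8=4, 27−22=5.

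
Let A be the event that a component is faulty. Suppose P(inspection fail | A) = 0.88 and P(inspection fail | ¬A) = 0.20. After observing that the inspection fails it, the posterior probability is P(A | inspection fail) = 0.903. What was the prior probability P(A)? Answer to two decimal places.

P(A) = 0.68

In odds form, posterior odds = prior odds × likelihood ratio, so prior odds = posterior odds ÷ LR.
Posterior odds = 0.903/(1−0.903) = 9.3093. LR = 0.88/0.20 = 4.4000.
Prior odds = 9.3093/4.4000 = 2.1157, so P(A) = 2.1157/(1+2.1157) ≈ 0.68.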